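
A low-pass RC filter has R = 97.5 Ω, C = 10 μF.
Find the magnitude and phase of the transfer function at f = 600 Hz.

Step 1 — Angular frequency: ω = 2π·600 = 3770 rad/s.
Step 2 — Transfer function: H(jω) = 1/(1 + jωRC).
Step 3 — Denominator: 1 + jωRC = 1 + j·3770·97.5·1e-05 = 1 + j3.676.
Step 4 — H = 0.06892 - j0.2533.
Step 5 — Magnitude: |H| = 0.2625 (-11.6 dB); phase: φ = -74.8°.

|H| = 0.2625 (-11.6 dB), φ = -74.8°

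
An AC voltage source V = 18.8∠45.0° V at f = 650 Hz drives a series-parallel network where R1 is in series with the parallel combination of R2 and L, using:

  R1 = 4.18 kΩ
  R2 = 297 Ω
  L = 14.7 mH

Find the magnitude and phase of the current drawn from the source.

Step 1 — Angular frequency: ω = 2π·f = 2π·650 = 4084 rad/s.
Step 2 — Component impedances:
  R1: Z = R = 4180 Ω
  R2: Z = R = 297 Ω
  L: Z = jωL = j·4084·0.0147 = 0 + j60.04 Ω
Step 3 — Parallel branch: R2 || L = 1/(1/R2 + 1/L) = 11.66 + j57.68 Ω.
Step 4 — Series with R1: Z_total = R1 + (R2 || L) = 4192 + j57.68 Ω = 4192∠0.8° Ω.
Step 5 — Source phasor: V = 18.8∠45.0° V = 13.29 + j13.29 V.
Step 6 — Ohm's law: I = V / Z_total = (13.29 + j13.29) / (4192 + j57.68) = 0.003214 + j0.003127 A.
Step 7 — Convert to polar: |I| = 0.004485 A, ∠I = 44.2°.

I = 0.004485∠44.2° A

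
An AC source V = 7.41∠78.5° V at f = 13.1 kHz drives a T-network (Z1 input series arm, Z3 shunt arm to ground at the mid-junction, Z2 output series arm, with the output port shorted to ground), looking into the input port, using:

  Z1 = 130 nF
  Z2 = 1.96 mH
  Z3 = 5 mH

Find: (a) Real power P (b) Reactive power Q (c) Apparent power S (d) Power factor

Step 1 — Angular frequency: ω = 2π·f = 2π·1.31e+04 = 8.231e+04 rad/s.
Step 2 — Component impedances:
  Z1: Z = 1/(jωC) = -j/(ω·C) = 0 - j93.46 Ω
  Z2: Z = jωL = j·8.231e+04·0.00196 = 0 + j161.3 Ω
  Z3: Z = jωL = j·8.231e+04·0.005 = 0 + j411.5 Ω
Step 3 — With the output port shorted to ground, the output series arm Z2 runs from the junction to ground; the shunt arm Z3 also runs from the junction to ground. They appear in parallel: Z3 || Z2 = 0 + j115.9 Ω.
Step 4 — Series with input arm Z1: Z_in = Z1 + (Z3 || Z2) = 0 + j22.44 Ω = 22.44∠90.0° Ω.
Step 5 — Source phasor: V = 7.41∠78.5° V = 1.477 + j7.261 V.
Step 6 — Current: I = V / Z = 0.3236 - j0.06583 A = 0.3302∠-11.5° A.
Step 7 — Complex power: S = V·I* = 0 + j2.447 VA.
Step 8 — Real power: P = Re(S) = 0 W.
Step 9 — Reactive power: Q = Im(S) = 2.447 VAR.
Step 10 — Apparent power: |S| = 2.447 VA.
Step 11 — Power factor: PF = P/|S| = 0 (lagging).

(a) P = 0 W  (b) Q = 2.447 VAR  (c) S = 2.447 VA  (d) PF = 0 (lagging)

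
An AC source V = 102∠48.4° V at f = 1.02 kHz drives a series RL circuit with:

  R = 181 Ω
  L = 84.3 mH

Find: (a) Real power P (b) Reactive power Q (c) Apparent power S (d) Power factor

Step 1 — Angular frequency: ω = 2π·f = 2π·1020 = 6409 rad/s.
Step 2 — Component impedances:
  R: Z = R = 181 Ω
  L: Z = jωL = j·6409·0.0843 = 0 + j540.3 Ω
Step 3 — Series combination: Z_total = R + L = 181 + j540.3 Ω = 569.8∠71.5° Ω.
Step 4 — Source phasor: V = 102∠48.4° V = 67.72 + j76.28 V.
Step 5 — Current: I = V / Z = 0.1647 - j0.07017 A = 0.179∠-23.1° A.
Step 6 — Complex power: S = V·I* = 5.801 + j17.31 VA.
Step 7 — Real power: P = Re(S) = 5.801 W.
Step 8 — Reactive power: Q = Im(S) = 17.31 VAR.
Step 9 — Apparent power: |S| = 18.26 VA.
Step 10 — Power factor: PF = P/|S| = 0.3177 (lagging).

(a) P = 5.801 W  (b) Q = 17.31 VAR  (c) S = 18.26 VA  (d) PF = 0.3177 (lagging)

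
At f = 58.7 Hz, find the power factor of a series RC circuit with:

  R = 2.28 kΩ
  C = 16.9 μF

Step 1 — Angular frequency: ω = 2π·f = 2π·58.7 = 368.8 rad/s.
Step 2 — Component impedances:
  R: Z = R = 2280 Ω
  C: Z = 1/(jωC) = -j/(ω·C) = 0 - j160.4 Ω
Step 3 — Series combination: Z_total = R + C = 2280 - j160.4 Ω = 2286∠-4.0° Ω.
Step 4 — Power factor: PF = cos(φ) = Re(Z)/|Z| = 2280/2285.6 = 0.9975.
Step 5 — Type: Im(Z) = -160.4 ⇒ leading (phase φ = -4.0°).

PF = 0.9975 (leading, φ = -4.0°)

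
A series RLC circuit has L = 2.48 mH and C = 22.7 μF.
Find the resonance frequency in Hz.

Step 1 — Resonance condition Im(Z)=0 gives ω₀ = 1/√(LC).
Step 2 — ω₀ = 1/√(0.00248·2.27e-05) = 4215 rad/s.
Step 3 — f₀ = ω₀/(2π) = 670.8 Hz.

f₀ = 670.8 Hz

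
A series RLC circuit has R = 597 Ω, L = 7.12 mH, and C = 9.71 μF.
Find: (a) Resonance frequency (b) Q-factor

Step 1 — Resonance condition Im(Z)=0 gives ω₀ = 1/√(LC).
Step 2 — ω₀ = 1/√(0.00712·9.71e-06) = 3803 rad/s.
Step 3 — f₀ = ω₀/(2π) = 605.3 Hz.
Step 4 — Series Q: Q = ω₀L/R = 3803·0.00712/597 = 0.04536.

(a) f₀ = 605.3 Hz  (b) Q = 0.04536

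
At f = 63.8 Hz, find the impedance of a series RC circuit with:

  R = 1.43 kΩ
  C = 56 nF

Step 1 — Angular frequency: ω = 2π·f = 2π·63.8 = 400.9 rad/s.
Step 2 — Component impedances:
  R: Z = R = 1430 Ω
  C: Z = 1/(jωC) = -j/(ω·C) = 0 - j4.455e+04 Ω
Step 3 — Series combination: Z_total = R + C = 1430 - j4.455e+04 Ω = 4.457e+04∠-88.2° Ω.

Z = 1430 - j4.455e+04 Ω = 4.457e+04∠-88.2° Ω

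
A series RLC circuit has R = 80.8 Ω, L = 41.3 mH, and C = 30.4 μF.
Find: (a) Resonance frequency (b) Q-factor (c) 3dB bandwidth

Step 1 — Resonance: ω₀ = 1/√(LC) = 1/√(0.0413·3.04e-05) = 892.5 rad/s.
Step 2 — f₀ = ω₀/(2π) = 142 Hz.
Step 3 — Series Q: Q = ω₀L/R = 892.5·0.0413/80.8 = 0.4562.
Step 4 — Bandwidth: Δω = ω₀/Q = 1956 rad/s; BW = Δω/(2π) = 311.4 Hz.

(a) f₀ = 142 Hz  (b) Q = 0.4562  (c) BW = 311.4 Hz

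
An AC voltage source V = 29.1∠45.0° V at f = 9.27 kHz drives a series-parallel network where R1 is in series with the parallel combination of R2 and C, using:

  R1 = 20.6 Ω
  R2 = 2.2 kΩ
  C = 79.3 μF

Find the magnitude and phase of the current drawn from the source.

Step 1 — Angular frequency: ω = 2π·f = 2π·9270 = 5.825e+04 rad/s.
Step 2 — Component impedances:
  R1: Z = R = 20.6 Ω
  R2: Z = R = 2200 Ω
  C: Z = 1/(jωC) = -j/(ω·C) = 0 - j0.2165 Ω
Step 3 — Parallel branch: R2 || C = 1/(1/R2 + 1/C) = 2.131e-05 - j0.2165 Ω.
Step 4 — Series with R1: Z_total = R1 + (R2 || C) = 20.6 - j0.2165 Ω = 20.6∠-0.6° Ω.
Step 5 — Source phasor: V = 29.1∠45.0° V = 20.58 + j20.58 V.
Step 6 — Ohm's law: I = V / Z_total = (20.58 + j20.58) / (20.6 - j0.2165) = 0.9883 + j1.009 A.
Step 7 — Convert to polar: |I| = 1.413 A, ∠I = 45.6°.

I = 1.413∠45.6° A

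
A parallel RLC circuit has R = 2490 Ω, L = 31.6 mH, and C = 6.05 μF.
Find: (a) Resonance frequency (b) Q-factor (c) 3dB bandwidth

Step 1 — Resonance: ω₀ = 1/√(LC) = 1/√(0.0316·6.05e-06) = 2287 rad/s.
Step 2 — f₀ = ω₀/(2π) = 364 Hz.
Step 3 — Parallel Q: Q = R/(ω₀L) = 2490/(2287·0.0316) = 34.45.
Step 4 — Bandwidth: Δω = ω₀/Q = 66.38 rad/s; BW = Δω/(2π) = 10.56 Hz.

(a) f₀ = 364 Hz  (b) Q = 34.45  (c) BW = 10.56 Hz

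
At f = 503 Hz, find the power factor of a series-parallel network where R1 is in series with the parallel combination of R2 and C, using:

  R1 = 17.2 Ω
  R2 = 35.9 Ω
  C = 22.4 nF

Step 1 — Angular frequency: ω = 2π·f = 2π·503 = 3160 rad/s.
Step 2 — Component impedances:
  R1: Z = R = 17.2 Ω
  R2: Z = R = 35.9 Ω
  C: Z = 1/(jωC) = -j/(ω·C) = 0 - j1.413e+04 Ω
Step 3 — Parallel branch: R2 || C = 1/(1/R2 + 1/C) = 35.9 - j0.09124 Ω.
Step 4 — Series with R1: Z_total = R1 + (R2 || C) = 53.1 - j0.09124 Ω = 53.1∠-0.1° Ω.
Step 5 — Power factor: PF = cos(φ) = Re(Z)/|Z| = 53.1/53.1 = 1.
Step 6 — Type: Im(Z) = -0.09124 ⇒ leading (phase φ = -0.1°).

PF = 1 (leading, φ = -0.1°)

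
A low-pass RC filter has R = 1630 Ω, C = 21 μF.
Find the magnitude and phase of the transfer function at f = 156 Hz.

Step 1 — Angular frequency: ω = 2π·156 = 980.2 rad/s.
Step 2 — Transfer function: H(jω) = 1/(1 + jωRC).
Step 3 — Denominator: 1 + jωRC = 1 + j·980.2·1630·2.1e-05 = 1 + j33.55.
Step 4 — H = 0.0008875 - j0.02978.
Step 5 — Magnitude: |H| = 0.02979 (-30.5 dB); phase: φ = -88.3°.

|H| = 0.02979 (-30.5 dB), φ = -88.3°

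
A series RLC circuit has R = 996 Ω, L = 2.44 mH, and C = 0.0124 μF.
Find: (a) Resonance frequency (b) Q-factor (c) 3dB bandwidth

Step 1 — Resonance condition Im(Z)=0 gives ω₀ = 1/√(LC).
Step 2 — ω₀ = 1/√(0.00244·1.24e-08) = 1.818e+05 rad/s.
Step 3 — f₀ = ω₀/(2π) = 2.893e+04 Hz.
Step 4 — Series Q: Q = ω₀L/R = 1.818e+05·0.00244/996 = 0.4454.
Step 5 — 3dB bandwidth: Δω = ω₀/Q = 4.082e+05 rad/s; BW = Δω/(2π) = 6.497e+04 Hz.

(a) f₀ = 2.893e+04 Hz  (b) Q = 0.4454  (c) BW = 6.497e+04 Hz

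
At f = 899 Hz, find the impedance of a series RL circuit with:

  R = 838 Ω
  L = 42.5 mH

Step 1 — Angular frequency: ω = 2π·f = 2π·899 = 5649 rad/s.
Step 2 — Component impedances:
  R: Z = R = 838 Ω
  L: Z = jωL = j·5649·0.0425 = 0 + j240.1 Ω
Step 3 — Series combination: Z_total = R + L = 838 + j240.1 Ω = 871.7∠16.0° Ω.

Z = 838 + j240.1 Ω = 871.7∠16.0° Ω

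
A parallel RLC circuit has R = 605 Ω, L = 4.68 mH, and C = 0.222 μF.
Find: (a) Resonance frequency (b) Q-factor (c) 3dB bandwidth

Step 1 — Resonance: ω₀ = 1/√(LC) = 1/√(0.00468·2.22e-07) = 3.102e+04 rad/s.
Step 2 — f₀ = ω₀/(2π) = 4938 Hz.
Step 3 — Parallel Q: Q = R/(ω₀L) = 605/(3.102e+04·0.00468) = 4.167.
Step 4 — Bandwidth: Δω = ω₀/Q = 7445 rad/s; BW = Δω/(2π) = 1185 Hz.

(a) f₀ = 4938 Hz  (b) Q = 4.167  (c) BW = 1185 Hz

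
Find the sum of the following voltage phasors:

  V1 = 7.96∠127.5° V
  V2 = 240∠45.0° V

Step 1 — Convert each phasor to rectangular form:
  V1 = 7.96·(cos(127.5°) + j·sin(127.5°)) = -4.846 + j6.315 V
  V2 = 240·(cos(45.0°) + j·sin(45.0°)) = 169.7 + j169.7 V
Step 2 — Sum components: V_total = 164.9 + j176 V.
Step 3 — Convert to polar: |V_total| = 241.2 V, ∠V_total = 46.9°.

V_total = 241.2∠46.9° V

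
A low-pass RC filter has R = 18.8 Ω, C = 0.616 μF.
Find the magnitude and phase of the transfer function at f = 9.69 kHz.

Step 1 — Angular frequency: ω = 2π·9690 = 6.088e+04 rad/s.
Step 2 — Transfer function: H(jω) = 1/(1 + jωRC).
Step 3 — Denominator: 1 + jωRC = 1 + j·6.088e+04·18.8·6.16e-07 = 1 + j0.7051.
Step 4 — H = 0.6679 - j0.471.
Step 5 — Magnitude: |H| = 0.8173 (-1.8 dB); phase: φ = -35.2°.

|H| = 0.8173 (-1.8 dB), φ = -35.2°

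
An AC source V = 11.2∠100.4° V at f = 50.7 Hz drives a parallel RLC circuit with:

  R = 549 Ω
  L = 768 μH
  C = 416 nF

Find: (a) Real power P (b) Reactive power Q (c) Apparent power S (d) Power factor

Step 1 — Angular frequency: ω = 2π·f = 2π·50.7 = 318.6 rad/s.
Step 2 — Component impedances:
  R: Z = R = 549 Ω
  L: Z = jωL = j·318.6·0.000768 = 0 + j0.2447 Ω
  C: Z = 1/(jωC) = -j/(ω·C) = 0 - j7546 Ω
Step 3 — Parallel combination: 1/Z_total = 1/R + 1/L + 1/C; Z_total = 0.000109 + j0.2447 Ω = 0.2447∠90.0° Ω.
Step 4 — Source phasor: V = 11.2∠100.4° V = -2.022 + j11.02 V.
Step 5 — Current: I = V / Z = 45.02 + j8.284 A = 45.78∠10.4° A.
Step 6 — Complex power: S = V·I* = 0.2285 + j512.7 VA.
Step 7 — Real power: P = Re(S) = 0.2285 W.
Step 8 — Reactive power: Q = Im(S) = 512.7 VAR.
Step 9 — Apparent power: |S| = 512.7 VA.
Step 10 — Power factor: PF = P/|S| = 0.0004456 (lagging).

(a) P = 0.2285 W  (b) Q = 512.7 VAR  (c) S = 512.7 VA  (d) PF = 0.0004456 (lagging)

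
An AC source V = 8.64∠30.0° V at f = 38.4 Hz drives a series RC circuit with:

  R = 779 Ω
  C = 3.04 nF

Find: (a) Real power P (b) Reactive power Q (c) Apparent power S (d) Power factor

Step 1 — Angular frequency: ω = 2π·f = 2π·38.4 = 241.3 rad/s.
Step 2 — Component impedances:
  R: Z = R = 779 Ω
  C: Z = 1/(jωC) = -j/(ω·C) = 0 - j1.363e+06 Ω
Step 3 — Series combination: Z_total = R + C = 779 - j1.363e+06 Ω = 1.363e+06∠-90.0° Ω.
Step 4 — Source phasor: V = 8.64∠30.0° V = 7.482 + j4.32 V.
Step 5 — Current: I = V / Z = -3.165e-06 + j5.49e-06 A = 6.337e-06∠120.0° A.
Step 6 — Complex power: S = V·I* = 3.128e-08 - j5.475e-05 VA.
Step 7 — Real power: P = Re(S) = 3.128e-08 W.
Step 8 — Reactive power: Q = Im(S) = -5.475e-05 VAR.
Step 9 — Apparent power: |S| = 5.475e-05 VA.
Step 10 — Power factor: PF = P/|S| = 0.0005714 (leading).

(a) P = 3.128e-08 W  (b) Q = -5.475e-05 VAR  (c) S = 5.475e-05 VA  (d) PF = 0.0005714 (leading)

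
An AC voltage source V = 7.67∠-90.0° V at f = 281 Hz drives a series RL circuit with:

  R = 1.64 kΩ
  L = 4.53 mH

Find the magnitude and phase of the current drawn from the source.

Step 1 — Angular frequency: ω = 2π·f = 2π·281 = 1766 rad/s.
Step 2 — Component impedances:
  R: Z = R = 1640 Ω
  L: Z = jωL = j·1766·0.00453 = 0 + j7.998 Ω
Step 3 — Series combination: Z_total = R + L = 1640 + j7.998 Ω = 1640∠0.3° Ω.
Step 4 — Source phasor: V = 7.67∠-90.0° V = 0 - j7.67 V.
Step 5 — Ohm's law: I = V / Z_total = (0 - j7.67) / (1640 + j7.998) = -2.281e-05 - j0.004677 A.
Step 6 — Convert to polar: |I| = 0.004677 A, ∠I = -90.3°.

I = 0.004677∠-90.3° A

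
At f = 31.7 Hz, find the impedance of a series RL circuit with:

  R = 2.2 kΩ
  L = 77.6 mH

Step 1 — Angular frequency: ω = 2π·f = 2π·31.7 = 199.2 rad/s.
Step 2 — Component impedances:
  R: Z = R = 2200 Ω
  L: Z = jωL = j·199.2·0.0776 = 0 + j15.46 Ω
Step 3 — Series combination: Z_total = R + L = 2200 + j15.46 Ω = 2200∠0.4° Ω.

Z = 2200 + j15.46 Ω = 2200∠0.4° Ω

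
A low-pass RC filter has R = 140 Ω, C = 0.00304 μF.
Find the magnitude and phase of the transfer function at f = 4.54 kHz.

Step 1 — Angular frequency: ω = 2π·4540 = 2.853e+04 rad/s.
Step 2 — Transfer function: H(jω) = 1/(1 + jωRC).
Step 3 — Denominator: 1 + jωRC = 1 + j·2.853e+04·140·3.04e-09 = 1 + j0.01214.
Step 4 — H = 0.9999 - j0.01214.
Step 5 — Magnitude: |H| = 0.9999 (-0.0 dB); phase: φ = -0.7°.

|H| = 0.9999 (-0.0 dB), φ = -0.7°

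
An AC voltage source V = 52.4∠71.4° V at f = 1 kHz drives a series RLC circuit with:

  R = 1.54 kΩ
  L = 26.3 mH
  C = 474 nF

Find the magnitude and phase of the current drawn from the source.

Step 1 — Angular frequency: ω = 2π·f = 2π·1000 = 6283 rad/s.
Step 2 — Component impedances:
  R: Z = R = 1540 Ω
  L: Z = jωL = j·6283·0.0263 = 0 + j165.2 Ω
  C: Z = 1/(jωC) = -j/(ω·C) = 0 - j335.8 Ω
Step 3 — Series combination: Z_total = R + L + C = 1540 - j170.5 Ω = 1549∠-6.3° Ω.
Step 4 — Source phasor: V = 52.4∠71.4° V = 16.71 + j49.66 V.
Step 5 — Ohm's law: I = V / Z_total = (16.71 + j49.66) / (1540 - j170.5) = 0.007194 + j0.03305 A.
Step 6 — Convert to polar: |I| = 0.03382 A, ∠I = 77.7°.

I = 0.03382∠77.7° A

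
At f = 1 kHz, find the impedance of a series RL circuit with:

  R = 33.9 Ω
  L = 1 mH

Step 1 — Angular frequency: ω = 2π·f = 2π·1000 = 6283 rad/s.
Step 2 — Component impedances:
  R: Z = R = 33.9 Ω
  L: Z = jωL = j·6283·0.001 = 0 + j6.283 Ω
Step 3 — Series combination: Z_total = R + L = 33.9 + j6.283 Ω = 34.48∠10.5° Ω.

Z = 33.9 + j6.283 Ω = 34.48∠10.5° Ω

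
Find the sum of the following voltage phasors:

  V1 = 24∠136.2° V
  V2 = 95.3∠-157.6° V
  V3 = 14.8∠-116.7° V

Step 1 — Convert each phasor to rectangular form:
  V1 = 24·(cos(136.2°) + j·sin(136.2°)) = -17.32 + j16.61 V
  V2 = 95.3·(cos(-157.6°) + j·sin(-157.6°)) = -88.11 - j36.32 V
  V3 = 14.8·(cos(-116.7°) + j·sin(-116.7°)) = -6.65 - j13.22 V
Step 2 — Sum components: V_total = -112.1 - j32.93 V.
Step 3 — Convert to polar: |V_total| = 116.8 V, ∠V_total = -163.6°.

V_total = 116.8∠-163.6° V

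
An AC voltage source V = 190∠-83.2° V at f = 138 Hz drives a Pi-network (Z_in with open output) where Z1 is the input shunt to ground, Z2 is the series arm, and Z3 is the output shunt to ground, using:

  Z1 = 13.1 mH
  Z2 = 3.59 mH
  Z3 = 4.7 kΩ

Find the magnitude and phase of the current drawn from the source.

Step 1 — Angular frequency: ω = 2π·f = 2π·138 = 867.1 rad/s.
Step 2 — Component impedances:
  Z1: Z = jωL = j·867.1·0.0131 = 0 + j11.36 Ω
  Z2: Z = jωL = j·867.1·0.00359 = 0 + j3.113 Ω
  Z3: Z = R = 4700 Ω
Step 3 — With open output, the series arm Z2 and the output shunt Z3 appear in series to ground: Z2 + Z3 = 4700 + j3.113 Ω.
Step 4 — Parallel with input shunt Z1: Z_in = Z1 || (Z2 + Z3) = 0.02745 + j11.36 Ω = 11.36∠89.9° Ω.
Step 5 — Source phasor: V = 190∠-83.2° V = 22.5 - j188.7 V.
Step 6 — Ohm's law: I = V / Z_total = (22.5 - j188.7) / (0.02745 + j11.36) = -16.6 - j2.021 A.
Step 7 — Convert to polar: |I| = 16.73 A, ∠I = -173.1°.

I = 16.73∠-173.1° A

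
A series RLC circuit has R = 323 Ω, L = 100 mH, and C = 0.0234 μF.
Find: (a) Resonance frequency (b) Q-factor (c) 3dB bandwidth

Step 1 — Resonance condition Im(Z)=0 gives ω₀ = 1/√(LC).
Step 2 — ω₀ = 1/√(0.1·2.34e-08) = 2.067e+04 rad/s.
Step 3 — f₀ = ω₀/(2π) = 3290 Hz.
Step 4 — Series Q: Q = ω₀L/R = 2.067e+04·0.1/323 = 6.4.
Step 5 — 3dB bandwidth: Δω = ω₀/Q = 3230 rad/s; BW = Δω/(2π) = 514.1 Hz.

(a) f₀ = 3290 Hz  (b) Q = 6.4  (c) BW = 514.1 Hz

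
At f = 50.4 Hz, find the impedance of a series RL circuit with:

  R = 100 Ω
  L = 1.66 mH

Step 1 — Angular frequency: ω = 2π·f = 2π·50.4 = 316.7 rad/s.
Step 2 — Component impedances:
  R: Z = R = 100 Ω
  L: Z = jωL = j·316.7·0.00166 = 0 + j0.5257 Ω
Step 3 — Series combination: Z_total = R + L = 100 + j0.5257 Ω = 100∠0.3° Ω.

Z = 100 + j0.5257 Ω = 100∠0.3° Ω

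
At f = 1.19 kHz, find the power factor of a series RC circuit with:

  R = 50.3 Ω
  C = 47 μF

Step 1 — Angular frequency: ω = 2π·f = 2π·1190 = 7477 rad/s.
Step 2 — Component impedances:
  R: Z = R = 50.3 Ω
  C: Z = 1/(jωC) = -j/(ω·C) = 0 - j2.846 Ω
Step 3 — Series combination: Z_total = R + C = 50.3 - j2.846 Ω = 50.38∠-3.2° Ω.
Step 4 — Power factor: PF = cos(φ) = Re(Z)/|Z| = 50.3/50.38 = 0.9984.
Step 5 — Type: Im(Z) = -2.846 ⇒ leading (phase φ = -3.2°).

PF = 0.9984 (leading, φ = -3.2°)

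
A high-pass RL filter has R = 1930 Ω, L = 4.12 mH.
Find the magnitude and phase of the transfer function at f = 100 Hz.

Step 1 — Angular frequency: ω = 2π·100 = 628.3 rad/s.
Step 2 — Transfer function: H(jω) = jωL/(R + jωL).
Step 3 — Numerator jωL = j·2.589; denominator R + jωL = 1930 + j2.589.
Step 4 — H = 1.799e-06 + j0.001341.
Step 5 — Magnitude: |H| = 0.001341 (-57.4 dB); phase: φ = 89.9°.

|H| = 0.001341 (-57.4 dB), φ = 89.9°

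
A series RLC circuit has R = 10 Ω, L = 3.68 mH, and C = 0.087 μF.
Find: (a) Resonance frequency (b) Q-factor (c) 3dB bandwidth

Step 1 — Resonance: ω₀ = 1/√(LC) = 1/√(0.00368·8.7e-08) = 5.589e+04 rad/s.
Step 2 — f₀ = ω₀/(2π) = 8895 Hz.
Step 3 — Series Q: Q = ω₀L/R = 5.589e+04·0.00368/10 = 20.57.
Step 4 — Bandwidth: Δω = ω₀/Q = 2717 rad/s; BW = Δω/(2π) = 432.5 Hz.

(a) f₀ = 8895 Hz  (b) Q = 20.57  (c) BW = 432.5 Hz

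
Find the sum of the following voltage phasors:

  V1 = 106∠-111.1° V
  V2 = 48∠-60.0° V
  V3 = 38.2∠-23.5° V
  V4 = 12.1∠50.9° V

Step 1 — Convert each phasor to rectangular form:
  V1 = 106·(cos(-111.1°) + j·sin(-111.1°)) = -38.16 - j98.89 V
  V2 = 48·(cos(-60.0°) + j·sin(-60.0°)) = 24 - j41.57 V
  V3 = 38.2·(cos(-23.5°) + j·sin(-23.5°)) = 35.03 - j15.23 V
  V4 = 12.1·(cos(50.9°) + j·sin(50.9°)) = 7.631 + j9.39 V
Step 2 — Sum components: V_total = 28.5 - j146.3 V.
Step 3 — Convert to polar: |V_total| = 149.1 V, ∠V_total = -79.0°.

V_total = 149.1∠-79.0° V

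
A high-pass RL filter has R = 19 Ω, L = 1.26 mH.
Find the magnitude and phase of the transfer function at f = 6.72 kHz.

Step 1 — Angular frequency: ω = 2π·6720 = 4.222e+04 rad/s.
Step 2 — Transfer function: H(jω) = jωL/(R + jωL).
Step 3 — Numerator jωL = j·53.2; denominator R + jωL = 19 + j53.2.
Step 4 — H = 0.8869 + j0.3167.
Step 5 — Magnitude: |H| = 0.9417 (-0.5 dB); phase: φ = 19.7°.

|H| = 0.9417 (-0.5 dB), φ = 19.7°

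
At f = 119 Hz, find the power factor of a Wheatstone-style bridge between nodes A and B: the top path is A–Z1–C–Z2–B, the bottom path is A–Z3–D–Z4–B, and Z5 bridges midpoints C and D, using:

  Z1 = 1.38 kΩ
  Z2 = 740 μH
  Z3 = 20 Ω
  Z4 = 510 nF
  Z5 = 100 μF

Step 1 — Angular frequency: ω = 2π·f = 2π·119 = 747.7 rad/s.
Step 2 — Component impedances:
  Z1: Z = R = 1380 Ω
  Z2: Z = jωL = j·747.7·0.00074 = 0 + j0.5533 Ω
  Z3: Z = R = 20 Ω
  Z4: Z = 1/(jωC) = -j/(ω·C) = 0 - j2622 Ω
  Z5: Z = 1/(jωC) = -j/(ω·C) = 0 - j13.37 Ω
Step 3 — Bridge requires nodal analysis (the Z5 bridge couples midpoints C and D, so the two paths cannot be reduced to a simple series/parallel combination). Setting node B to ground and injecting 1 A at node A, the 3-node admittance system at A, C, D solves to V_A = Z_AB = 19.84 - j12.38 Ω = 23.38∠-32.0° Ω.
Step 4 — Power factor: PF = cos(φ) = Re(Z)/|Z| = 19.8372/23.3833 = 0.8483.
Step 5 — Type: Im(Z) = -12.38 ⇒ leading (phase φ = -32.0°).

PF = 0.8483 (leading, φ = -32.0°)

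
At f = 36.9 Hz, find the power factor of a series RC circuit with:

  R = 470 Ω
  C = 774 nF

Step 1 — Angular frequency: ω = 2π·f = 2π·36.9 = 231.8 rad/s.
Step 2 — Component impedances:
  R: Z = R = 470 Ω
  C: Z = 1/(jωC) = -j/(ω·C) = 0 - j5573 Ω
Step 3 — Series combination: Z_total = R + C = 470 - j5573 Ω = 5592∠-85.2° Ω.
Step 4 — Power factor: PF = cos(φ) = Re(Z)/|Z| = 470/5592.3 = 0.08404.
Step 5 — Type: Im(Z) = -5573 ⇒ leading (phase φ = -85.2°).

PF = 0.08404 (leading, φ = -85.2°)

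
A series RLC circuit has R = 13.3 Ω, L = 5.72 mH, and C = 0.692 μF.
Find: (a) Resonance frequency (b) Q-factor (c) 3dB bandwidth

Step 1 — Resonance: ω₀ = 1/√(LC) = 1/√(0.00572·6.92e-07) = 1.589e+04 rad/s.
Step 2 — f₀ = ω₀/(2π) = 2530 Hz.
Step 3 — Series Q: Q = ω₀L/R = 1.589e+04·0.00572/13.3 = 6.836.
Step 4 — Bandwidth: Δω = ω₀/Q = 2325 rad/s; BW = Δω/(2π) = 370.1 Hz.

(a) f₀ = 2530 Hz  (b) Q = 6.836  (c) BW = 370.1 Hz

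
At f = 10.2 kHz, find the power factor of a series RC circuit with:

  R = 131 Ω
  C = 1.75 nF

Step 1 — Angular frequency: ω = 2π·f = 2π·1.02e+04 = 6.409e+04 rad/s.
Step 2 — Component impedances:
  R: Z = R = 131 Ω
  C: Z = 1/(jωC) = -j/(ω·C) = 0 - j8916 Ω
Step 3 — Series combination: Z_total = R + C = 131 - j8916 Ω = 8917∠-89.2° Ω.
Step 4 — Power factor: PF = cos(φ) = Re(Z)/|Z| = 131/8917 = 0.01469.
Step 5 — Type: Im(Z) = -8916 ⇒ leading (phase φ = -89.2°).

PF = 0.01469 (leading, φ = -89.2°)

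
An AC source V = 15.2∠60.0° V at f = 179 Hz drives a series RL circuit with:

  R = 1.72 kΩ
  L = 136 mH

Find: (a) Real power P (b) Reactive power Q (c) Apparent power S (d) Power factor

Step 1 — Angular frequency: ω = 2π·f = 2π·179 = 1125 rad/s.
Step 2 — Component impedances:
  R: Z = R = 1720 Ω
  L: Z = jωL = j·1125·0.136 = 0 + j153 Ω
Step 3 — Series combination: Z_total = R + L = 1720 + j153 Ω = 1727∠5.1° Ω.
Step 4 — Source phasor: V = 15.2∠60.0° V = 7.6 + j13.16 V.
Step 5 — Current: I = V / Z = 0.005059 + j0.007203 A = 0.008802∠54.9° A.
Step 6 — Complex power: S = V·I* = 0.1333 + j0.01185 VA.
Step 7 — Real power: P = Re(S) = 0.1333 W.
Step 8 — Reactive power: Q = Im(S) = 0.01185 VAR.
Step 9 — Apparent power: |S| = 0.1338 VA.
Step 10 — Power factor: PF = P/|S| = 0.9961 (lagging).

(a) P = 0.1333 W  (b) Q = 0.01185 VAR  (c) S = 0.1338 VA  (d) PF = 0.9961 (lagging)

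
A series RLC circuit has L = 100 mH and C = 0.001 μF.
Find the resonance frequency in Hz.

Step 1 — Resonance condition Im(Z)=0 gives ω₀ = 1/√(LC).
Step 2 — ω₀ = 1/√(0.1·1e-09) = 1e+05 rad/s.
Step 3 — f₀ = ω₀/(2π) = 1.592e+04 Hz.

f₀ = 1.592e+04 Hz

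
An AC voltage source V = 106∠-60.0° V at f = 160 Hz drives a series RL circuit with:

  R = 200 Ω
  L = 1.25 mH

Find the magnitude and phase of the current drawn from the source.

Step 1 — Angular frequency: ω = 2π·f = 2π·160 = 1005 rad/s.
Step 2 — Component impedances:
  R: Z = R = 200 Ω
  L: Z = jωL = j·1005·0.00125 = 0 + j1.257 Ω
Step 3 — Series combination: Z_total = R + L = 200 + j1.257 Ω = 200∠0.4° Ω.
Step 4 — Source phasor: V = 106∠-60.0° V = 53 - j91.8 V.
Step 5 — Ohm's law: I = V / Z_total = (53 - j91.8) / (200 + j1.257) = 0.2621 - j0.4606 A.
Step 6 — Convert to polar: |I| = 0.53 A, ∠I = -60.4°.

I = 0.53∠-60.4° A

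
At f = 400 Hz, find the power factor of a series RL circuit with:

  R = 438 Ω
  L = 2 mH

Step 1 — Angular frequency: ω = 2π·f = 2π·400 = 2513 rad/s.
Step 2 — Component impedances:
  R: Z = R = 438 Ω
  L: Z = jωL = j·2513·0.002 = 0 + j5.027 Ω
Step 3 — Series combination: Z_total = R + L = 438 + j5.027 Ω = 438∠0.7° Ω.
Step 4 — Power factor: PF = cos(φ) = Re(Z)/|Z| = 438/438.03 = 0.9999.
Step 5 — Type: Im(Z) = 5.027 ⇒ lagging (phase φ = 0.7°).

PF = 0.9999 (lagging, φ = 0.7°)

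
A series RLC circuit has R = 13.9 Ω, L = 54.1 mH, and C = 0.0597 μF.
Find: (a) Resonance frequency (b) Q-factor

Step 1 — Resonance condition Im(Z)=0 gives ω₀ = 1/√(LC).
Step 2 — ω₀ = 1/√(0.0541·5.97e-08) = 1.76e+04 rad/s.
Step 3 — f₀ = ω₀/(2π) = 2800 Hz.
Step 4 — Series Q: Q = ω₀L/R = 1.76e+04·0.0541/13.9 = 68.49.

(a) f₀ = 2800 Hz  (b) Q = 68.49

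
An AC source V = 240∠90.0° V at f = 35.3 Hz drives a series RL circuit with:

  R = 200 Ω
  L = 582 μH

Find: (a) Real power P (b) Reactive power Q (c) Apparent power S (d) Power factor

Step 1 — Angular frequency: ω = 2π·f = 2π·35.3 = 221.8 rad/s.
Step 2 — Component impedances:
  R: Z = R = 200 Ω
  L: Z = jωL = j·221.8·0.000582 = 0 + j0.1291 Ω
Step 3 — Series combination: Z_total = R + L = 200 + j0.1291 Ω = 200∠0.0° Ω.
Step 4 — Source phasor: V = 240∠90.0° V = 0 + j240 V.
Step 5 — Current: I = V / Z = 0.0007745 + j1.2 A = 1.2∠90.0° A.
Step 6 — Complex power: S = V·I* = 288 + j0.1859 VA.
Step 7 — Real power: P = Re(S) = 288 W.
Step 8 — Reactive power: Q = Im(S) = 0.1859 VAR.
Step 9 — Apparent power: |S| = 288 VA.
Step 10 — Power factor: PF = P/|S| = 1 (lagging).

(a) P = 288 W  (b) Q = 0.1859 VAR  (c) S = 288 VA  (d) PF = 1 (lagging)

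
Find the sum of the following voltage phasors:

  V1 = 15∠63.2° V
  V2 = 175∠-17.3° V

Step 1 — Convert each phasor to rectangular form:
  V1 = 15·(cos(63.2°) + j·sin(63.2°)) = 6.763 + j13.39 V
  V2 = 175·(cos(-17.3°) + j·sin(-17.3°)) = 167.1 - j52.04 V
Step 2 — Sum components: V_total = 173.8 - j38.65 V.
Step 3 — Convert to polar: |V_total| = 178.1 V, ∠V_total = -12.5°.

V_total = 178.1∠-12.5° V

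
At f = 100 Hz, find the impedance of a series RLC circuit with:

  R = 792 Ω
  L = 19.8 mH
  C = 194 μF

Step 1 — Angular frequency: ω = 2π·f = 2π·100 = 628.3 rad/s.
Step 2 — Component impedances:
  R: Z = R = 792 Ω
  L: Z = jωL = j·628.3·0.0198 = 0 + j12.44 Ω
  C: Z = 1/(jωC) = -j/(ω·C) = 0 - j8.204 Ω
Step 3 — Series combination: Z_total = R + L + C = 792 + j4.237 Ω = 792∠0.3° Ω.

Z = 792 + j4.237 Ω = 792∠0.3° Ω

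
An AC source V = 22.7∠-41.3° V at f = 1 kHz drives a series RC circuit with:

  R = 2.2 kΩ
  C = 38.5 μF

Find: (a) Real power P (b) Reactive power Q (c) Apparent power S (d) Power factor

Step 1 — Angular frequency: ω = 2π·f = 2π·1000 = 6283 rad/s.
Step 2 — Component impedances:
  R: Z = R = 2200 Ω
  C: Z = 1/(jωC) = -j/(ω·C) = 0 - j4.134 Ω
Step 3 — Series combination: Z_total = R + C = 2200 - j4.134 Ω = 2200∠-0.1° Ω.
Step 4 — Source phasor: V = 22.7∠-41.3° V = 17.05 - j14.98 V.
Step 5 — Current: I = V / Z = 0.007764 - j0.006795 A = 0.01032∠-41.2° A.
Step 6 — Complex power: S = V·I* = 0.2342 - j0.0004401 VA.
Step 7 — Real power: P = Re(S) = 0.2342 W.
Step 8 — Reactive power: Q = Im(S) = -0.0004401 VAR.
Step 9 — Apparent power: |S| = 0.2342 VA.
Step 10 — Power factor: PF = P/|S| = 1 (leading).

(a) P = 0.2342 W  (b) Q = -0.0004401 VAR  (c) S = 0.2342 VA  (d) PF = 1 (leading)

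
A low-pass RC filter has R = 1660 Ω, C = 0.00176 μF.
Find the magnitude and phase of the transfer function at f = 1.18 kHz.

Step 1 — Angular frequency: ω = 2π·1180 = 7414 rad/s.
Step 2 — Transfer function: H(jω) = 1/(1 + jωRC).
Step 3 — Denominator: 1 + jωRC = 1 + j·7414·1660·1.76e-09 = 1 + j0.02166.
Step 4 — H = 0.9995 - j0.02165.
Step 5 — Magnitude: |H| = 0.9998 (-0.0 dB); phase: φ = -1.2°.

|H| = 0.9998 (-0.0 dB), φ = -1.2°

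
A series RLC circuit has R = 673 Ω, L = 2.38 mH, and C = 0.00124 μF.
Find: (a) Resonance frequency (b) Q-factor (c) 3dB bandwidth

Step 1 — Resonance: ω₀ = 1/√(LC) = 1/√(0.00238·1.24e-09) = 5.821e+05 rad/s.
Step 2 — f₀ = ω₀/(2π) = 9.264e+04 Hz.
Step 3 — Series Q: Q = ω₀L/R = 5.821e+05·0.00238/673 = 2.059.
Step 4 — Bandwidth: Δω = ω₀/Q = 2.828e+05 rad/s; BW = Δω/(2π) = 4.5e+04 Hz.

(a) f₀ = 9.264e+04 Hz  (b) Q = 2.059  (c) BW = 4.5e+04 Hz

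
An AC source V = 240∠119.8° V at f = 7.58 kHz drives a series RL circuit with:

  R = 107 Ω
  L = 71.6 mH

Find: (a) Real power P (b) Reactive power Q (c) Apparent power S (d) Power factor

Step 1 — Angular frequency: ω = 2π·f = 2π·7580 = 4.763e+04 rad/s.
Step 2 — Component impedances:
  R: Z = R = 107 Ω
  L: Z = jωL = j·4.763e+04·0.0716 = 0 + j3410 Ω
Step 3 — Series combination: Z_total = R + L = 107 + j3410 Ω = 3412∠88.2° Ω.
Step 4 — Source phasor: V = 240∠119.8° V = -119.3 + j208.3 V.
Step 5 — Current: I = V / Z = 0.05992 + j0.03686 A = 0.07035∠31.6° A.
Step 6 — Complex power: S = V·I* = 0.5295 + j16.87 VA.
Step 7 — Real power: P = Re(S) = 0.5295 W.
Step 8 — Reactive power: Q = Im(S) = 16.87 VAR.
Step 9 — Apparent power: |S| = 16.88 VA.
Step 10 — Power factor: PF = P/|S| = 0.03136 (lagging).

(a) P = 0.5295 W  (b) Q = 16.87 VAR  (c) S = 16.88 VA  (d) PF = 0.03136 (lagging)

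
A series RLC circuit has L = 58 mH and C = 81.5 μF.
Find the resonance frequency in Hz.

Step 1 — Resonance condition Im(Z)=0 gives ω₀ = 1/√(LC).
Step 2 — ω₀ = 1/√(0.058·8.15e-05) = 459.9 rad/s.
Step 3 — f₀ = ω₀/(2π) = 73.2 Hz.

f₀ = 73.2 Hz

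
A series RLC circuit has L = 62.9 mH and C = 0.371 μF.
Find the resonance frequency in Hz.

Step 1 — Resonance condition Im(Z)=0 gives ω₀ = 1/√(LC).
Step 2 — ω₀ = 1/√(0.0629·3.71e-07) = 6546 rad/s.
Step 3 — f₀ = ω₀/(2π) = 1042 Hz.

f₀ = 1042 Hz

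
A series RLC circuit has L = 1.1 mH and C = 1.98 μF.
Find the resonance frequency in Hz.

Step 1 — Resonance condition Im(Z)=0 gives ω₀ = 1/√(LC).
Step 2 — ω₀ = 1/√(0.0011·1.98e-06) = 2.143e+04 rad/s.
Step 3 — f₀ = ω₀/(2π) = 3410 Hz.

f₀ = 3410 Hz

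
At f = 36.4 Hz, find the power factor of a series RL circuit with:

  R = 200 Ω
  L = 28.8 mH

Step 1 — Angular frequency: ω = 2π·f = 2π·36.4 = 228.7 rad/s.
Step 2 — Component impedances:
  R: Z = R = 200 Ω
  L: Z = jωL = j·228.7·0.0288 = 0 + j6.587 Ω
Step 3 — Series combination: Z_total = R + L = 200 + j6.587 Ω = 200.1∠1.9° Ω.
Step 4 — Power factor: PF = cos(φ) = Re(Z)/|Z| = 200/200.1 = 0.9995.
Step 5 — Type: Im(Z) = 6.587 ⇒ lagging (phase φ = 1.9°).

PF = 0.9995 (lagging, φ = 1.9°)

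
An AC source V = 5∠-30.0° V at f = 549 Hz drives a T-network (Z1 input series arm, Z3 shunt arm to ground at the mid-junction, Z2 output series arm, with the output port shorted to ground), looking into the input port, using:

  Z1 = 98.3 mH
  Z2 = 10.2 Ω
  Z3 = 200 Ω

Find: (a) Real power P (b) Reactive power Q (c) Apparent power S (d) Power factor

Step 1 — Angular frequency: ω = 2π·f = 2π·549 = 3449 rad/s.
Step 2 — Component impedances:
  Z1: Z = jωL = j·3449·0.0983 = 0 + j339.1 Ω
  Z2: Z = R = 10.2 Ω
  Z3: Z = R = 200 Ω
Step 3 — With the output port shorted to ground, the output series arm Z2 runs from the junction to ground; the shunt arm Z3 also runs from the junction to ground. They appear in parallel: Z3 || Z2 = 9.705 Ω.
Step 4 — Series with input arm Z1: Z_in = Z1 + (Z3 || Z2) = 9.705 + j339.1 Ω = 339.2∠88.4° Ω.
Step 5 — Source phasor: V = 5∠-30.0° V = 4.33 - j2.5 V.
Step 6 — Current: I = V / Z = -0.007002 - j0.01297 A = 0.01474∠-118.4° A.
Step 7 — Complex power: S = V·I* = 0.002108 + j0.07367 VA.
Step 8 — Real power: P = Re(S) = 0.002108 W.
Step 9 — Reactive power: Q = Im(S) = 0.07367 VAR.
Step 10 — Apparent power: |S| = 0.0737 VA.
Step 11 — Power factor: PF = P/|S| = 0.02861 (lagging).

(a) P = 0.002108 W  (b) Q = 0.07367 VAR  (c) S = 0.0737 VA  (d) PF = 0.02861 (lagging)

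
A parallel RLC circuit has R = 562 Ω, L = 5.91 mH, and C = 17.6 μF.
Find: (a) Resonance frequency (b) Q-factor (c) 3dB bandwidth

Step 1 — Resonance: ω₀ = 1/√(LC) = 1/√(0.00591·1.76e-05) = 3101 rad/s.
Step 2 — f₀ = ω₀/(2π) = 493.5 Hz.
Step 3 — Parallel Q: Q = R/(ω₀L) = 562/(3101·0.00591) = 30.67.
Step 4 — Bandwidth: Δω = ω₀/Q = 101.1 rad/s; BW = Δω/(2π) = 16.09 Hz.

(a) f₀ = 493.5 Hz  (b) Q = 30.67  (c) BW = 16.09 Hz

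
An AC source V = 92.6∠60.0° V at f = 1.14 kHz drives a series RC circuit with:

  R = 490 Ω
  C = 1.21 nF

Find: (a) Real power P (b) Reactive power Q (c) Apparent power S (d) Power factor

Step 1 — Angular frequency: ω = 2π·f = 2π·1140 = 7163 rad/s.
Step 2 — Component impedances:
  R: Z = R = 490 Ω
  C: Z = 1/(jωC) = -j/(ω·C) = 0 - j1.154e+05 Ω
Step 3 — Series combination: Z_total = R + C = 490 - j1.154e+05 Ω = 1.154e+05∠-89.8° Ω.
Step 4 — Source phasor: V = 92.6∠60.0° V = 46.3 + j80.19 V.
Step 5 — Current: I = V / Z = -0.0006933 + j0.0004042 A = 0.0008026∠149.8° A.
Step 6 — Complex power: S = V·I* = 0.0003156 - j0.07432 VA.
Step 7 — Real power: P = Re(S) = 0.0003156 W.
Step 8 — Reactive power: Q = Im(S) = -0.07432 VAR.
Step 9 — Apparent power: |S| = 0.07432 VA.
Step 10 — Power factor: PF = P/|S| = 0.004247 (leading).

(a) P = 0.0003156 W  (b) Q = -0.07432 VAR  (c) S = 0.07432 VA  (d) PF = 0.004247 (leading)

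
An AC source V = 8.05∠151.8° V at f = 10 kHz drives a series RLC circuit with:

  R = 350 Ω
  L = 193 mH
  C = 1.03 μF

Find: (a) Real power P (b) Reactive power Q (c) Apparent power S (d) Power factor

Step 1 — Angular frequency: ω = 2π·f = 2π·1e+04 = 6.283e+04 rad/s.
Step 2 — Component impedances:
  R: Z = R = 350 Ω
  L: Z = jωL = j·6.283e+04·0.193 = 0 + j1.213e+04 Ω
  C: Z = 1/(jωC) = -j/(ω·C) = 0 - j15.45 Ω
Step 3 — Series combination: Z_total = R + L + C = 350 + j1.211e+04 Ω = 1.212e+04∠88.3° Ω.
Step 4 — Source phasor: V = 8.05∠151.8° V = -7.094 + j3.804 V.
Step 5 — Current: I = V / Z = 0.0002969 + j0.0005944 A = 0.0006644∠63.5° A.
Step 6 — Complex power: S = V·I* = 0.0001545 + j0.005346 VA.
Step 7 — Real power: P = Re(S) = 0.0001545 W.
Step 8 — Reactive power: Q = Im(S) = 0.005346 VAR.
Step 9 — Apparent power: |S| = 0.005348 VA.
Step 10 — Power factor: PF = P/|S| = 0.02889 (lagging).

(a) P = 0.0001545 W  (b) Q = 0.005346 VAR  (c) S = 0.005348 VA  (d) PF = 0.02889 (lagging)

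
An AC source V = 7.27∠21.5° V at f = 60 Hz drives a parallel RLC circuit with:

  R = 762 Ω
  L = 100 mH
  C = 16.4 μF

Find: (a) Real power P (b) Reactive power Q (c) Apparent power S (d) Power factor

Step 1 — Angular frequency: ω = 2π·f = 2π·60 = 377 rad/s.
Step 2 — Component impedances:
  R: Z = R = 762 Ω
  L: Z = jωL = j·377·0.1 = 0 + j37.7 Ω
  C: Z = 1/(jωC) = -j/(ω·C) = 0 - j161.7 Ω
Step 3 — Parallel combination: 1/Z_total = 1/R + 1/L + 1/C; Z_total = 3.158 + j48.95 Ω = 49.05∠86.3° Ω.
Step 4 — Source phasor: V = 7.27∠21.5° V = 6.764 + j2.664 V.
Step 5 — Current: I = V / Z = 0.06308 - j0.1341 A = 0.1482∠-64.8° A.
Step 6 — Complex power: S = V·I* = 0.06936 + j1.075 VA.
Step 7 — Real power: P = Re(S) = 0.06936 W.
Step 8 — Reactive power: Q = Im(S) = 1.075 VAR.
Step 9 — Apparent power: |S| = 1.077 VA.
Step 10 — Power factor: PF = P/|S| = 0.06438 (lagging).

(a) P = 0.06936 W  (b) Q = 1.075 VAR  (c) S = 1.077 VA  (d) PF = 0.06438 (lagging)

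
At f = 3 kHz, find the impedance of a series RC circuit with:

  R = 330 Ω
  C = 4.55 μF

Step 1 — Angular frequency: ω = 2π·f = 2π·3000 = 1.885e+04 rad/s.
Step 2 — Component impedances:
  R: Z = R = 330 Ω
  C: Z = 1/(jωC) = -j/(ω·C) = 0 - j11.66 Ω
Step 3 — Series combination: Z_total = R + C = 330 - j11.66 Ω = 330.2∠-2.0° Ω.

Z = 330 - j11.66 Ω = 330.2∠-2.0° Ω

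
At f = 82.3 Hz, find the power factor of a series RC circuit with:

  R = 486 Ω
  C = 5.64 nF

Step 1 — Angular frequency: ω = 2π·f = 2π·82.3 = 517.1 rad/s.
Step 2 — Component impedances:
  R: Z = R = 486 Ω
  C: Z = 1/(jωC) = -j/(ω·C) = 0 - j3.429e+05 Ω
Step 3 — Series combination: Z_total = R + C = 486 - j3.429e+05 Ω = 3.429e+05∠-89.9° Ω.
Step 4 — Power factor: PF = cos(φ) = Re(Z)/|Z| = 486/3.429e+05 = 0.001417.
Step 5 — Type: Im(Z) = -3.429e+05 ⇒ leading (phase φ = -89.9°).

PF = 0.001417 (leading, φ = -89.9°)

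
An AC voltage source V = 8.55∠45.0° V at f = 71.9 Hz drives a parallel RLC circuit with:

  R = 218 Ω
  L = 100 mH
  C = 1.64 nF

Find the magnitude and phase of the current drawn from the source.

Step 1 — Angular frequency: ω = 2π·f = 2π·71.9 = 451.8 rad/s.
Step 2 — Component impedances:
  R: Z = R = 218 Ω
  L: Z = jωL = j·451.8·0.1 = 0 + j45.18 Ω
  C: Z = 1/(jωC) = -j/(ω·C) = 0 - j1.35e+06 Ω
Step 3 — Parallel combination: 1/Z_total = 1/R + 1/L + 1/C; Z_total = 8.977 + j43.32 Ω = 44.24∠78.3° Ω.
Step 4 — Source phasor: V = 8.55∠45.0° V = 6.046 + j6.046 V.
Step 5 — Ohm's law: I = V / Z_total = (6.046 + j6.046) / (8.977 + j43.32) = 0.1616 - j0.1061 A.
Step 6 — Convert to polar: |I| = 0.1933 A, ∠I = -33.3°.

I = 0.1933∠-33.3° A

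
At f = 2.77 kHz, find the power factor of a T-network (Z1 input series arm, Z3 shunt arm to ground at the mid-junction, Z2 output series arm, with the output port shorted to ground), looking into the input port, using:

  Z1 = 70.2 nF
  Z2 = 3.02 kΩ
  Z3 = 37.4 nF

Step 1 — Angular frequency: ω = 2π·f = 2π·2770 = 1.74e+04 rad/s.
Step 2 — Component impedances:
  Z1: Z = 1/(jωC) = -j/(ω·C) = 0 - j818.5 Ω
  Z2: Z = R = 3020 Ω
  Z3: Z = 1/(jωC) = -j/(ω·C) = 0 - j1536 Ω
Step 3 — With the output port shorted to ground, the output series arm Z2 runs from the junction to ground; the shunt arm Z3 also runs from the junction to ground. They appear in parallel: Z3 || Z2 = 620.8 - j1220 Ω.
Step 4 — Series with input arm Z1: Z_in = Z1 + (Z3 || Z2) = 620.8 - j2039 Ω = 2131∠-73.1° Ω.
Step 5 — Power factor: PF = cos(φ) = Re(Z)/|Z| = 620.8/2131 = 0.2913.
Step 6 — Type: Im(Z) = -2039 ⇒ leading (phase φ = -73.1°).

PF = 0.2913 (leading, φ = -73.1°)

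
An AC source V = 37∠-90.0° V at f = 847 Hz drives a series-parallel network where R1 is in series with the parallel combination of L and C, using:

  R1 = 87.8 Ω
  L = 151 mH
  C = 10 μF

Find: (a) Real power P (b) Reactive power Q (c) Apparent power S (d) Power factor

Step 1 — Angular frequency: ω = 2π·f = 2π·847 = 5322 rad/s.
Step 2 — Component impedances:
  R1: Z = R = 87.8 Ω
  L: Z = jωL = j·5322·0.151 = 0 + j803.6 Ω
  C: Z = 1/(jωC) = -j/(ω·C) = 0 - j18.79 Ω
Step 3 — Parallel branch: L || C = 1/(1/L + 1/C) = 0 - j19.24 Ω.
Step 4 — Series with R1: Z_total = R1 + (L || C) = 87.8 - j19.24 Ω = 89.88∠-12.4° Ω.
Step 5 — Source phasor: V = 37∠-90.0° V = 0 - j37 V.
Step 6 — Current: I = V / Z = 0.08812 - j0.4021 A = 0.4116∠-77.6° A.
Step 7 — Complex power: S = V·I* = 14.88 - j3.26 VA.
Step 8 — Real power: P = Re(S) = 14.88 W.
Step 9 — Reactive power: Q = Im(S) = -3.26 VAR.
Step 10 — Apparent power: |S| = 15.23 VA.
Step 11 — Power factor: PF = P/|S| = 0.9768 (leading).

(a) P = 14.88 W  (b) Q = -3.26 VAR  (c) S = 15.23 VA  (d) PF = 0.9768 (leading)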